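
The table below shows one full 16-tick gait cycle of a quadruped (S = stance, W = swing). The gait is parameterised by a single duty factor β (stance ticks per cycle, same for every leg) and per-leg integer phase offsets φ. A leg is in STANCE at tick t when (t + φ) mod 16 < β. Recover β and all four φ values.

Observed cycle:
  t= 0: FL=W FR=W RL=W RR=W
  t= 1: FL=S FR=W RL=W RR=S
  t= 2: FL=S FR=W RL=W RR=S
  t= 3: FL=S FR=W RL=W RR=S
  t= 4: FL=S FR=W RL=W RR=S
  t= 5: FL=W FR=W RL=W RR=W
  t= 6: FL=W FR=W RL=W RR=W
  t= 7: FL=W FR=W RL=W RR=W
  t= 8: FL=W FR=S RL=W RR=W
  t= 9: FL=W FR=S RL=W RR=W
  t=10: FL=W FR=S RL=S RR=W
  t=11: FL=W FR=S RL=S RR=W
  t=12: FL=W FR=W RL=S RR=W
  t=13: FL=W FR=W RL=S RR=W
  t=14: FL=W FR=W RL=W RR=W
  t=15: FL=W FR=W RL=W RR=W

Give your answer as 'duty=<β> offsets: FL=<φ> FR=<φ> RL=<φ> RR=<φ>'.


duty β = stance ticks per leg = 4
FL: stance ticks = 4; W→S at t=1 → φ=15
FR: stance ticks = 4; W→S at t=8 → φ=8
RL: stance ticks = 4; W→S at t=10 → φ=6
RR: stance ticks = 4; W→S at t=1 → φ=15

duty=4 offsets: FL=15 FR=8 RL=6 RR=15


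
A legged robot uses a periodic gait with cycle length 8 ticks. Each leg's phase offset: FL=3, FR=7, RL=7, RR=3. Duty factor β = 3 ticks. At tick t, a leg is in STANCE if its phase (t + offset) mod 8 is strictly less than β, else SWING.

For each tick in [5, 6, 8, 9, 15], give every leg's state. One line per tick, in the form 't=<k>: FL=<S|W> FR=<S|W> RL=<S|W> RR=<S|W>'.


t=5: phase=(0,4,4,0) vs β=3 → FL=S FR=W RL=W RR=S
t=6: phase=(1,5,5,1) vs β=3 → FL=S FR=W RL=W RR=S
t=8: phase=(3,7,7,3) vs β=3 → FL=W FR=W RL=W RR=W
t=9: phase=(4,0,0,4) vs β=3 → FL=W FR=S RL=S RR=W
t=15: phase=(2,6,6,2) vs β=3 → FL=S FR=W RL=W RR=S

t=5: FL=S FR=W RL=W RR=S
t=6: FL=S FR=W RL=W RR=S
t=8: FL=W FR=W RL=W RR=W
t=9: FL=W FR=S RL=S RR=W
t=15: FL=S FR=W RL=W RR=S


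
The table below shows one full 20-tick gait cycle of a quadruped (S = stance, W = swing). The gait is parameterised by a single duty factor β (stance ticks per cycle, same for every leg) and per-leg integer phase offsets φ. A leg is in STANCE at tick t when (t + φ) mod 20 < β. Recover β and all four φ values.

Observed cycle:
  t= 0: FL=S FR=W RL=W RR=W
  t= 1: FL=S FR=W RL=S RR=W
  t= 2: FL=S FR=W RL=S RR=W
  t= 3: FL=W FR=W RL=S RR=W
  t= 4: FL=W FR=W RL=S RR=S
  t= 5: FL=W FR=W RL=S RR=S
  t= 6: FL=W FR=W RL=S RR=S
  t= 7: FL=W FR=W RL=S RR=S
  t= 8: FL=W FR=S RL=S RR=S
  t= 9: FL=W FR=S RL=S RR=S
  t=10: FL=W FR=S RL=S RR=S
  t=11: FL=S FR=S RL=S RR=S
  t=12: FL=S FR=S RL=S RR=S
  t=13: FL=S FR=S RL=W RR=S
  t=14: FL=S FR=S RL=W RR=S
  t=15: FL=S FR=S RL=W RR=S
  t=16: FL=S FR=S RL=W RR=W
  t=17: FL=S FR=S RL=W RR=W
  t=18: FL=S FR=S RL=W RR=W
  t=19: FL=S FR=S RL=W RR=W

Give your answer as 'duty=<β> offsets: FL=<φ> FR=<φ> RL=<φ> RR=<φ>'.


duty β = stance ticks per leg = 12
FL: stance ticks = 12; W→S at t=11 → φ=9
FR: stance ticks = 12; W→S at t=8 → φ=12
RL: stance ticks = 12; W→S at t=1 → φ=19
RR: stance ticks = 12; W→S at t=4 → φ=16

duty=12 offsets: FL=9 FR=12 RL=19 RR=16


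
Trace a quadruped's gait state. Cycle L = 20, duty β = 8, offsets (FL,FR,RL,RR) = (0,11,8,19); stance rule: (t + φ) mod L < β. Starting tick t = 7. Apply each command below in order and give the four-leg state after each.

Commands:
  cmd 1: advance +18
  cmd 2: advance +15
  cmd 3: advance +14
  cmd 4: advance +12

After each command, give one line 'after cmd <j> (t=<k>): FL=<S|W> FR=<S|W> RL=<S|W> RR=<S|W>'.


after cmd 1 (t=25): FL=S FR=W RL=W RR=S
after cmd 2 (t=40): FL=S FR=W RL=W RR=W
after cmd 3 (t=54): FL=W FR=S RL=S RR=W
after cmd 4 (t=66): FL=S FR=W RL=W RR=S

start t=7: FL=S FR=W RL=W RR=S
cmd 1: advance +18 → t=25, phase=(5,16,13,4) → FL=S FR=W RL=W RR=S
cmd 2: advance +15 → t=40, phase=(0,11,8,19) → FL=S FR=W RL=W RR=W
cmd 3: advance +14 → t=54, phase=(14,5,2,13) → FL=W FR=S RL=S RR=W
cmd 4: advance +12 → t=66, phase=(6,17,14,5) → FL=S FR=W RL=W RR=S


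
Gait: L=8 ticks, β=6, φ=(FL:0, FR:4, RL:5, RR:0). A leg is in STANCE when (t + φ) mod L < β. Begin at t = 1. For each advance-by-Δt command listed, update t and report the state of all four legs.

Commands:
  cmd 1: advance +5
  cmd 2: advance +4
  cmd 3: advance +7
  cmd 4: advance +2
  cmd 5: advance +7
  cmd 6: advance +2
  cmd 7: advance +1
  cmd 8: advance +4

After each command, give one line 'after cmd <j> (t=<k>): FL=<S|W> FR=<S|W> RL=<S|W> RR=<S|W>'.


start t=1: FL=S FR=S RL=W RR=S
cmd 1: advance +5 → t=6, phase=(6,2,3,6) → FL=W FR=S RL=S RR=W
cmd 2: advance +4 → t=10, phase=(2,6,7,2) → FL=S FR=W RL=W RR=S
cmd 3: advance +7 → t=17, phase=(1,5,6,1) → FL=S FR=S RL=W RR=S
cmd 4: advance +2 → t=19, phase=(3,7,0,3) → FL=S FR=W RL=S RR=S
cmd 5: advance +7 → t=26, phase=(2,6,7,2) → FL=S FR=W RL=W RR=S
cmd 6: advance +2 → t=28, phase=(4,0,1,4) → FL=S FR=S RL=S RR=S
cmd 7: advance +1 → t=29, phase=(5,1,2,5) → FL=S FR=S RL=S RR=S
cmd 8: advance +4 → t=33, phase=(1,5,6,1) → FL=S FR=S RL=W RR=S

after cmd 1 (t=6): FL=W FR=S RL=S RR=W
after cmd 2 (t=10): FL=S FR=W RL=W RR=S
after cmd 3 (t=17): FL=S FR=S RL=W RR=S
after cmd 4 (t=19): FL=S FR=W RL=S RR=S
after cmd 5 (t=26): FL=S FR=W RL=W RR=S
after cmd 6 (t=28): FL=S FR=S RL=S RR=S
after cmd 7 (t=29): FL=S FR=S RL=S RR=S
after cmd 8 (t=33): FL=S FR=S RL=W RR=S


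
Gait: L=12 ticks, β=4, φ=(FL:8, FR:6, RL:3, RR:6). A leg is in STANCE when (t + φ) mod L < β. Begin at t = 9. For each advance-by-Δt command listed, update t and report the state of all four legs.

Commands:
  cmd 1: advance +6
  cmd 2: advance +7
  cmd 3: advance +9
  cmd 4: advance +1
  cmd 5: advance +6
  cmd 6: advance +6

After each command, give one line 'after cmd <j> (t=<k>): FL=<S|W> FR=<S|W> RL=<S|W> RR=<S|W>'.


start t=9: FL=W FR=S RL=S RR=S
cmd 1: advance +6 → t=15, phase=(11,9,6,9) → FL=W FR=W RL=W RR=W
cmd 2: advance +7 → t=22, phase=(6,4,1,4) → FL=W FR=W RL=S RR=W
cmd 3: advance +9 → t=31, phase=(3,1,10,1) → FL=S FR=S RL=W RR=S
cmd 4: advance +1 → t=32, phase=(4,2,11,2) → FL=W FR=S RL=W RR=S
cmd 5: advance +6 → t=38, phase=(10,8,5,8) → FL=W FR=W RL=W RR=W
cmd 6: advance +6 → t=44, phase=(4,2,11,2) → FL=W FR=S RL=W RR=S

after cmd 1 (t=15): FL=W FR=W RL=W RR=W
after cmd 2 (t=22): FL=W FR=W RL=S RR=W
after cmd 3 (t=31): FL=S FR=S RL=W RR=S
after cmd 4 (t=32): FL=W FR=S RL=W RR=S
after cmd 5 (t=38): FL=W FR=W RL=W RR=W
after cmd 6 (t=44): FL=W FR=S RL=W RR=S


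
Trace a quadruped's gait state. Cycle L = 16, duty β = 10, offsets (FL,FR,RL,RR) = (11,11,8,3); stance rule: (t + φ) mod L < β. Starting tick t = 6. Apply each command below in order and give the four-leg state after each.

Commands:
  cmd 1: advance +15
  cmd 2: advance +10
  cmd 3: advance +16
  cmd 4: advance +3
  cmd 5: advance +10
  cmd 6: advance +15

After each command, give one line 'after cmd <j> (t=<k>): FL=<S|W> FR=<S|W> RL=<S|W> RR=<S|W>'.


after cmd 1 (t=21): FL=S FR=S RL=W RR=S
after cmd 2 (t=31): FL=W FR=W RL=S RR=S
after cmd 3 (t=47): FL=W FR=W RL=S RR=S
after cmd 4 (t=50): FL=W FR=W RL=W RR=S
after cmd 5 (t=60): FL=S FR=S RL=S RR=W
after cmd 6 (t=75): FL=S FR=S RL=S RR=W

start t=6: FL=S FR=S RL=W RR=S
cmd 1: advance +15 → t=21, phase=(0,0,13,8) → FL=S FR=S RL=W RR=S
cmd 2: advance +10 → t=31, phase=(10,10,7,2) → FL=W FR=W RL=S RR=S
cmd 3: advance +16 → t=47, phase=(10,10,7,2) → FL=W FR=W RL=S RR=S
cmd 4: advance +3 → t=50, phase=(13,13,10,5) → FL=W FR=W RL=W RR=S
cmd 5: advance +10 → t=60, phase=(7,7,4,15) → FL=S FR=S RL=S RR=W
cmd 6: advance +15 → t=75, phase=(6,6,3,14) → FL=S FR=S RL=S RR=W


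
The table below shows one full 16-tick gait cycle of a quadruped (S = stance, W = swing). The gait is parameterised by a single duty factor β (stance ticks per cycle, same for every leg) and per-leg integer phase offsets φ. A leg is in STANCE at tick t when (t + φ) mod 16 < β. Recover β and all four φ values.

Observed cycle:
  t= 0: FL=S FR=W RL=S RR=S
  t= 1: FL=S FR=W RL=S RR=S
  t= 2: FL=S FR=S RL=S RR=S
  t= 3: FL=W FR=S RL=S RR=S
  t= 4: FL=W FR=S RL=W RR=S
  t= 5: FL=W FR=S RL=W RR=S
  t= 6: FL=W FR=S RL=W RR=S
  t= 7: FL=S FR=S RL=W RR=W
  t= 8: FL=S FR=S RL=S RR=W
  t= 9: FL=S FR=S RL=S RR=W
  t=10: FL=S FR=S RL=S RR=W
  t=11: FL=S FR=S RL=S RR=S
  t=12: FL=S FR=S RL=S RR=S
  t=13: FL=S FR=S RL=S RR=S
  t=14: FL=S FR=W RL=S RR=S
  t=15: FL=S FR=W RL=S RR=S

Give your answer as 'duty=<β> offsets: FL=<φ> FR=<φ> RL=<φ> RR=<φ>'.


duty=12 offsets: FL=9 FR=14 RL=8 RR=5

duty β = stance ticks per leg = 12
FL: stance ticks = 12; W→S at t=7 → φ=9
FR: stance ticks = 12; W→S at t=2 → φ=14
RL: stance ticks = 12; W→S at t=8 → φ=8
RR: stance ticks = 12; W→S at t=11 → φ=5


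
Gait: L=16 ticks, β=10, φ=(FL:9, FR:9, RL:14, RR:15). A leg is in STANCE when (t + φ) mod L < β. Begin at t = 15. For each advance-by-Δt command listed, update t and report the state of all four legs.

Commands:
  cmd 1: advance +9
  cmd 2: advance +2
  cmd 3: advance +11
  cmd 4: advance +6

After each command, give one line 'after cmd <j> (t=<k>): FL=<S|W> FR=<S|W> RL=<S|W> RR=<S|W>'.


start t=15: FL=S FR=S RL=W RR=W
cmd 1: advance +9 → t=24, phase=(1,1,6,7) → FL=S FR=S RL=S RR=S
cmd 2: advance +2 → t=26, phase=(3,3,8,9) → FL=S FR=S RL=S RR=S
cmd 3: advance +11 → t=37, phase=(14,14,3,4) → FL=W FR=W RL=S RR=S
cmd 4: advance +6 → t=43, phase=(4,4,9,10) → FL=S FR=S RL=S RR=W

after cmd 1 (t=24): FL=S FR=S RL=S RR=S
after cmd 2 (t=26): FL=S FR=S RL=S RR=S
after cmd 3 (t=37): FL=W FR=W RL=S RR=S
after cmd 4 (t=43): FL=S FR=S RL=S RR=W


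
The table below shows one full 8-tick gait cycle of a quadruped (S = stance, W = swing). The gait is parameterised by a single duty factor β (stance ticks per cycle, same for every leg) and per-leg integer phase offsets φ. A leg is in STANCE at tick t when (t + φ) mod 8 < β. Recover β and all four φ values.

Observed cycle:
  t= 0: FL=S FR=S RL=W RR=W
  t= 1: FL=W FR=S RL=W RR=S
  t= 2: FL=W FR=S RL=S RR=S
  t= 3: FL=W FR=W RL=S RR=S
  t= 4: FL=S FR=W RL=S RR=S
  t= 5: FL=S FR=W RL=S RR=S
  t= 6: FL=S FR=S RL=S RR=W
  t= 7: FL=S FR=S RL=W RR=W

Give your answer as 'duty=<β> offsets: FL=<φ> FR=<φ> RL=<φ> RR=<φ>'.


duty=5 offsets: FL=4 FR=2 RL=6 RR=7

duty β = stance ticks per leg = 5
FL: stance ticks = 5; W→S at t=4 → φ=4
FR: stance ticks = 5; W→S at t=6 → φ=2
RL: stance ticks = 5; W→S at t=2 → φ=6
RR: stance ticks = 5; W→S at t=1 → φ=7


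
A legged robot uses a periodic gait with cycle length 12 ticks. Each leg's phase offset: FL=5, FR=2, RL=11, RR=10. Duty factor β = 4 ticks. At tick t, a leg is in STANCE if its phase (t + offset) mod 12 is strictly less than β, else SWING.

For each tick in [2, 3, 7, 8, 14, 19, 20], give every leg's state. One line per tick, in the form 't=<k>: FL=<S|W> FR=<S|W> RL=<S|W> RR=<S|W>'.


t=2: phase=(7,4,1,0) vs β=4 → FL=W FR=W RL=S RR=S
t=3: phase=(8,5,2,1) vs β=4 → FL=W FR=W RL=S RR=S
t=7: phase=(0,9,6,5) vs β=4 → FL=S FR=W RL=W RR=W
t=8: phase=(1,10,7,6) vs β=4 → FL=S FR=W RL=W RR=W
t=14: phase=(7,4,1,0) vs β=4 → FL=W FR=W RL=S RR=S
t=19: phase=(0,9,6,5) vs β=4 → FL=S FR=W RL=W RR=W
t=20: phase=(1,10,7,6) vs β=4 → FL=S FR=W RL=W RR=W

t=2: FL=W FR=W RL=S RR=S
t=3: FL=W FR=W RL=S RR=S
t=7: FL=S FR=W RL=W RR=W
t=8: FL=S FR=W RL=W RR=W
t=14: FL=W FR=W RL=S RR=S
t=19: FL=S FR=W RL=W RR=W
t=20: FL=S FR=W RL=W RR=W


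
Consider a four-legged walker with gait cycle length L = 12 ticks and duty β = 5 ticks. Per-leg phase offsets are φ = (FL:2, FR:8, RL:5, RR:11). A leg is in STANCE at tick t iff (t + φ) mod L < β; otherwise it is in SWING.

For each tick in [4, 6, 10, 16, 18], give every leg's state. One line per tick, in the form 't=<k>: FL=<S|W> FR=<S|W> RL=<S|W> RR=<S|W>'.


t=4: FL=W FR=S RL=W RR=S
t=6: FL=W FR=S RL=W RR=W
t=10: FL=S FR=W RL=S RR=W
t=16: FL=W FR=S RL=W RR=S
t=18: FL=W FR=S RL=W RR=W

t=4: phase=(6,0,9,3) vs β=5 → FL=W FR=S RL=W RR=S
t=6: phase=(8,2,11,5) vs β=5 → FL=W FR=S RL=W RR=W
t=10: phase=(0,6,3,9) vs β=5 → FL=S FR=W RL=S RR=W
t=16: phase=(6,0,9,3) vs β=5 → FL=W FR=S RL=W RR=S
t=18: phase=(8,2,11,5) vs β=5 → FL=W FR=S RL=W RR=W


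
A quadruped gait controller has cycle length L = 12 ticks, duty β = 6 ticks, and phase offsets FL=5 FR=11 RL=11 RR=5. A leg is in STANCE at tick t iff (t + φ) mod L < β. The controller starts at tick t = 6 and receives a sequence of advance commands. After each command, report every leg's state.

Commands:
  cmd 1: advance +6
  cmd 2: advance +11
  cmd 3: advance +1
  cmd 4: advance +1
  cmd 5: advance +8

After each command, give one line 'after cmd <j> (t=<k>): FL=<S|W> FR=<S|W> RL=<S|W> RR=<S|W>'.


after cmd 1 (t=12): FL=S FR=W RL=W RR=S
after cmd 2 (t=23): FL=S FR=W RL=W RR=S
after cmd 3 (t=24): FL=S FR=W RL=W RR=S
after cmd 4 (t=25): FL=W FR=S RL=S RR=W
after cmd 5 (t=33): FL=S FR=W RL=W RR=S

start t=6: FL=W FR=S RL=S RR=W
cmd 1: advance +6 → t=12, phase=(5,11,11,5) → FL=S FR=W RL=W RR=S
cmd 2: advance +11 → t=23, phase=(4,10,10,4) → FL=S FR=W RL=W RR=S
cmd 3: advance +1 → t=24, phase=(5,11,11,5) → FL=S FR=W RL=W RR=S
cmd 4: advance +1 → t=25, phase=(6,0,0,6) → FL=W FR=S RL=S RR=W
cmd 5: advance +8 → t=33, phase=(2,8,8,2) → FL=S FR=W RL=W RR=S


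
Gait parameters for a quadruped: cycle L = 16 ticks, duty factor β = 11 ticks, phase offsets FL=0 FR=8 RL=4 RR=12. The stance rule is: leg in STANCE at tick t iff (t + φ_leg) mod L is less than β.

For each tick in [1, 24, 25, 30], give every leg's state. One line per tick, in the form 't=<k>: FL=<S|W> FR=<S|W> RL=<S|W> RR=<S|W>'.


t=1: phase=(1,9,5,13) vs β=11 → FL=S FR=S RL=S RR=W
t=24: phase=(8,0,12,4) vs β=11 → FL=S FR=S RL=W RR=S
t=25: phase=(9,1,13,5) vs β=11 → FL=S FR=S RL=W RR=S
t=30: phase=(14,6,2,10) vs β=11 → FL=W FR=S RL=S RR=S

t=1: FL=S FR=S RL=S RR=W
t=24: FL=S FR=S RL=W RR=S
t=25: FL=S FR=S RL=W RR=S
t=30: FL=W FR=S RL=S RR=S


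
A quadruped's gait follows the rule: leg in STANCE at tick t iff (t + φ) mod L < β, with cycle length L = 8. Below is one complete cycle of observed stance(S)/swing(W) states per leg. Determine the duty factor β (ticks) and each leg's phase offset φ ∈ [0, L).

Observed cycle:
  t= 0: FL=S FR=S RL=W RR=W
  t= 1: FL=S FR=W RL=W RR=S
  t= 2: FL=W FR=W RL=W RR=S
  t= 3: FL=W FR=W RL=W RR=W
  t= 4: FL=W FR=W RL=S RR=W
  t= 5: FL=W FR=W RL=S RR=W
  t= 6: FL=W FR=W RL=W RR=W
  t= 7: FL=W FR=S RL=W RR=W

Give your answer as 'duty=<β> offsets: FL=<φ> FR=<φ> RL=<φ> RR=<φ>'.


duty β = stance ticks per leg = 2
FL: stance ticks = 2; W→S at t=0 → φ=0
FR: stance ticks = 2; W→S at t=7 → φ=1
RL: stance ticks = 2; W→S at t=4 → φ=4
RR: stance ticks = 2; W→S at t=1 → φ=7

duty=2 offsets: FL=0 FR=1 RL=4 RR=7


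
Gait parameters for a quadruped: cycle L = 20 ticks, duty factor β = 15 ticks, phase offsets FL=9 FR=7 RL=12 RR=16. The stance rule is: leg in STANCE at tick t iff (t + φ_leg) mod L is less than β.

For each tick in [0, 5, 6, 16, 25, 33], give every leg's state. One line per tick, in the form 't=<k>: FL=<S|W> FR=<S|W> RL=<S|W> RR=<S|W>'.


t=0: phase=(9,7,12,16) vs β=15 → FL=S FR=S RL=S RR=W
t=5: phase=(14,12,17,1) vs β=15 → FL=S FR=S RL=W RR=S
t=6: phase=(15,13,18,2) vs β=15 → FL=W FR=S RL=W RR=S
t=16: phase=(5,3,8,12) vs β=15 → FL=S FR=S RL=S RR=S
t=25: phase=(14,12,17,1) vs β=15 → FL=S FR=S RL=W RR=S
t=33: phase=(2,0,5,9) vs β=15 → FL=S FR=S RL=S RR=S

t=0: FL=S FR=S RL=S RR=W
t=5: FL=S FR=S RL=W RR=S
t=6: FL=W FR=S RL=W RR=S
t=16: FL=S FR=S RL=S RR=S
t=25: FL=S FR=S RL=W RR=S
t=33: FL=S FR=S RL=S RR=S


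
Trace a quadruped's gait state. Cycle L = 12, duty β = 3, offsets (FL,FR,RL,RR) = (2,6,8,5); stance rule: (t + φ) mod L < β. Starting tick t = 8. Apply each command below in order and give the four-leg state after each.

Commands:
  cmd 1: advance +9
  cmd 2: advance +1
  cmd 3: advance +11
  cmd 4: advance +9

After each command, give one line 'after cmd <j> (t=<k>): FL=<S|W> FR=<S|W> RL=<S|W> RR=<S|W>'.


start t=8: FL=W FR=S RL=W RR=S
cmd 1: advance +9 → t=17, phase=(7,11,1,10) → FL=W FR=W RL=S RR=W
cmd 2: advance +1 → t=18, phase=(8,0,2,11) → FL=W FR=S RL=S RR=W
cmd 3: advance +11 → t=29, phase=(7,11,1,10) → FL=W FR=W RL=S RR=W
cmd 4: advance +9 → t=38, phase=(4,8,10,7) → FL=W FR=W RL=W RR=W

after cmd 1 (t=17): FL=W FR=W RL=S RR=W
after cmd 2 (t=18): FL=W FR=S RL=S RR=W
after cmd 3 (t=29): FL=W FR=W RL=S RR=W
after cmd 4 (t=38): FL=W FR=W RL=W RR=W


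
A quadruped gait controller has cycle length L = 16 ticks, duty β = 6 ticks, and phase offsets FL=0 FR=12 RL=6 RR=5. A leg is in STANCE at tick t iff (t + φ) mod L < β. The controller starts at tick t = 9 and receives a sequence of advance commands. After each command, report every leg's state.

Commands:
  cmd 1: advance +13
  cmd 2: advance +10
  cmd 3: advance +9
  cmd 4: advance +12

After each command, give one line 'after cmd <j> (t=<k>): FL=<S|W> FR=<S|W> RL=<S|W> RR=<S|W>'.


after cmd 1 (t=22): FL=W FR=S RL=W RR=W
after cmd 2 (t=32): FL=S FR=W RL=W RR=S
after cmd 3 (t=41): FL=W FR=S RL=W RR=W
after cmd 4 (t=53): FL=S FR=S RL=W RR=W

start t=9: FL=W FR=S RL=W RR=W
cmd 1: advance +13 → t=22, phase=(6,2,12,11) → FL=W FR=S RL=W RR=W
cmd 2: advance +10 → t=32, phase=(0,12,6,5) → FL=S FR=W RL=W RR=S
cmd 3: advance +9 → t=41, phase=(9,5,15,14) → FL=W FR=S RL=W RR=W
cmd 4: advance +12 → t=53, phase=(5,1,11,10) → FL=S FR=S RL=W RR=W


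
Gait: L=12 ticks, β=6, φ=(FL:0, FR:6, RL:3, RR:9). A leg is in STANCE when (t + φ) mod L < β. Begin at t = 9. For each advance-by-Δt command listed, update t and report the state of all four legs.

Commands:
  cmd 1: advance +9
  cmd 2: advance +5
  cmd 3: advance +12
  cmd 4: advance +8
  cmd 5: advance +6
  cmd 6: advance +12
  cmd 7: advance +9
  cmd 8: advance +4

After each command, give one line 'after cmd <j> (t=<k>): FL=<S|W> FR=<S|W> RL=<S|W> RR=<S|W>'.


after cmd 1 (t=18): FL=W FR=S RL=W RR=S
after cmd 2 (t=23): FL=W FR=S RL=S RR=W
after cmd 3 (t=35): FL=W FR=S RL=S RR=W
after cmd 4 (t=43): FL=W FR=S RL=W RR=S
after cmd 5 (t=49): FL=S FR=W RL=S RR=W
after cmd 6 (t=61): FL=S FR=W RL=S RR=W
after cmd 7 (t=70): FL=W FR=S RL=S RR=W
after cmd 8 (t=74): FL=S FR=W RL=S RR=W

start t=9: FL=W FR=S RL=S RR=W
cmd 1: advance +9 → t=18, phase=(6,0,9,3) → FL=W FR=S RL=W RR=S
cmd 2: advance +5 → t=23, phase=(11,5,2,8) → FL=W FR=S RL=S RR=W
cmd 3: advance +12 → t=35, phase=(11,5,2,8) → FL=W FR=S RL=S RR=W
cmd 4: advance +8 → t=43, phase=(7,1,10,4) → FL=W FR=S RL=W RR=S
cmd 5: advance +6 → t=49, phase=(1,7,4,10) → FL=S FR=W RL=S RR=W
cmd 6: advance +12 → t=61, phase=(1,7,4,10) → FL=S FR=W RL=S RR=W
cmd 7: advance +9 → t=70, phase=(10,4,1,7) → FL=W FR=S RL=S RR=W
cmd 8: advance +4 → t=74, phase=(2,8,5,11) → FL=S FR=W RL=S RR=W


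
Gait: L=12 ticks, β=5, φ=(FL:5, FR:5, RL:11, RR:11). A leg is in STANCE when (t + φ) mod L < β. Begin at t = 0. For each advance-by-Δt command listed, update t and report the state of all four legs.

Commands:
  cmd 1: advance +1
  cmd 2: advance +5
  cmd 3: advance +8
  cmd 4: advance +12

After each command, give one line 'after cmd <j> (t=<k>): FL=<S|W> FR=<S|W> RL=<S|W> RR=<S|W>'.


start t=0: FL=W FR=W RL=W RR=W
cmd 1: advance +1 → t=1, phase=(6,6,0,0) → FL=W FR=W RL=S RR=S
cmd 2: advance +5 → t=6, phase=(11,11,5,5) → FL=W FR=W RL=W RR=W
cmd 3: advance +8 → t=14, phase=(7,7,1,1) → FL=W FR=W RL=S RR=S
cmd 4: advance +12 → t=26, phase=(7,7,1,1) → FL=W FR=W RL=S RR=S

after cmd 1 (t=1): FL=W FR=W RL=S RR=S
after cmd 2 (t=6): FL=W FR=W RL=W RR=W
after cmd 3 (t=14): FL=W FR=W RL=S RR=S
after cmd 4 (t=26): FL=W FR=W RL=S RR=S


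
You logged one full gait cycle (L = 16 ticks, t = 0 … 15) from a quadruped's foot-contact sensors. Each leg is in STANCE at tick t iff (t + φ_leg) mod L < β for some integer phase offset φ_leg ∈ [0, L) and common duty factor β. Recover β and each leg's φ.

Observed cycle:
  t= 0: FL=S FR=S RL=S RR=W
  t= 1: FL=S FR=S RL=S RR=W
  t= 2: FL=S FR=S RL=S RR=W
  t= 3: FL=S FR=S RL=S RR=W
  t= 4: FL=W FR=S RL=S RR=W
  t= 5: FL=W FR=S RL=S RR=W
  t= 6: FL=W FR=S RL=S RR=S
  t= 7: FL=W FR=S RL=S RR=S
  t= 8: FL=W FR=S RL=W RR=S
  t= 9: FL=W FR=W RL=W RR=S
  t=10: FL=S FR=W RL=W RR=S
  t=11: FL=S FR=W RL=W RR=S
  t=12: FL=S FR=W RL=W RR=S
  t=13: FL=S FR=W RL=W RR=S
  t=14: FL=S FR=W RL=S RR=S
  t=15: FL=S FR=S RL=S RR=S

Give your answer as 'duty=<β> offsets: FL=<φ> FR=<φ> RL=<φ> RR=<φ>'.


duty=10 offsets: FL=6 FR=1 RL=2 RR=10

duty β = stance ticks per leg = 10
FL: stance ticks = 10; W→S at t=10 → φ=6
FR: stance ticks = 10; W→S at t=15 → φ=1
RL: stance ticks = 10; W→S at t=14 → φ=2
RR: stance ticks = 10; W→S at t=6 → φ=10


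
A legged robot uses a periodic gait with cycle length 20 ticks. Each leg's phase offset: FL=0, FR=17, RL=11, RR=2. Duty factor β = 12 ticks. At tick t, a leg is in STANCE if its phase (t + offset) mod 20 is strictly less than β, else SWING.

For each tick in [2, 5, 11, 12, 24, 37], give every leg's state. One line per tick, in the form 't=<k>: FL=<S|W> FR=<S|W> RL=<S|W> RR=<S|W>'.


t=2: FL=S FR=W RL=W RR=S
t=5: FL=S FR=S RL=W RR=S
t=11: FL=S FR=S RL=S RR=W
t=12: FL=W FR=S RL=S RR=W
t=24: FL=S FR=S RL=W RR=S
t=37: FL=W FR=W RL=S RR=W

t=2: phase=(2,19,13,4) vs β=12 → FL=S FR=W RL=W RR=S
t=5: phase=(5,2,16,7) vs β=12 → FL=S FR=S RL=W RR=S
t=11: phase=(11,8,2,13) vs β=12 → FL=S FR=S RL=S RR=W
t=12: phase=(12,9,3,14) vs β=12 → FL=W FR=S RL=S RR=W
t=24: phase=(4,1,15,6) vs β=12 → FL=S FR=S RL=W RR=S
t=37: phase=(17,14,8,19) vs β=12 → FL=W FR=W RL=S RR=W


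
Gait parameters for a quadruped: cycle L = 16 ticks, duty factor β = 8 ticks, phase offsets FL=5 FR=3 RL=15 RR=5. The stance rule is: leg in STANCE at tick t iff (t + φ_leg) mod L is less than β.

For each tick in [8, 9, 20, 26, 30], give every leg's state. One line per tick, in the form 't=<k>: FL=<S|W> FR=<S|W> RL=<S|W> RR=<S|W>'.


t=8: phase=(13,11,7,13) vs β=8 → FL=W FR=W RL=S RR=W
t=9: phase=(14,12,8,14) vs β=8 → FL=W FR=W RL=W RR=W
t=20: phase=(9,7,3,9) vs β=8 → FL=W FR=S RL=S RR=W
t=26: phase=(15,13,9,15) vs β=8 → FL=W FR=W RL=W RR=W
t=30: phase=(3,1,13,3) vs β=8 → FL=S FR=S RL=W RR=S

t=8: FL=W FR=W RL=S RR=W
t=9: FL=W FR=W RL=W RR=W
t=20: FL=W FR=S RL=S RR=W
t=26: FL=W FR=W RL=W RR=W
t=30: FL=S FR=S RL=W RR=S


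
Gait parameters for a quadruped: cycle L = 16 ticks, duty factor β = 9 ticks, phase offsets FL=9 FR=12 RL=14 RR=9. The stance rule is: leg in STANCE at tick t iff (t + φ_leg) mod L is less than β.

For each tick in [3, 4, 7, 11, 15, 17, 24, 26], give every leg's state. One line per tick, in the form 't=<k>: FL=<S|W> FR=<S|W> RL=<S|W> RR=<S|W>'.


t=3: FL=W FR=W RL=S RR=W
t=4: FL=W FR=S RL=S RR=W
t=7: FL=S FR=S RL=S RR=S
t=11: FL=S FR=S RL=W RR=S
t=15: FL=S FR=W RL=W RR=S
t=17: FL=W FR=W RL=W RR=W
t=24: FL=S FR=S RL=S RR=S
t=26: FL=S FR=S RL=S RR=S

t=3: phase=(12,15,1,12) vs β=9 → FL=W FR=W RL=S RR=W
t=4: phase=(13,0,2,13) vs β=9 → FL=W FR=S RL=S RR=W
t=7: phase=(0,3,5,0) vs β=9 → FL=S FR=S RL=S RR=S
t=11: phase=(4,7,9,4) vs β=9 → FL=S FR=S RL=W RR=S
t=15: phase=(8,11,13,8) vs β=9 → FL=S FR=W RL=W RR=S
t=17: phase=(10,13,15,10) vs β=9 → FL=W FR=W RL=W RR=W
t=24: phase=(1,4,6,1) vs β=9 → FL=S FR=S RL=S RR=S
t=26: phase=(3,6,8,3) vs β=9 → FL=S FR=S RL=S RR=S


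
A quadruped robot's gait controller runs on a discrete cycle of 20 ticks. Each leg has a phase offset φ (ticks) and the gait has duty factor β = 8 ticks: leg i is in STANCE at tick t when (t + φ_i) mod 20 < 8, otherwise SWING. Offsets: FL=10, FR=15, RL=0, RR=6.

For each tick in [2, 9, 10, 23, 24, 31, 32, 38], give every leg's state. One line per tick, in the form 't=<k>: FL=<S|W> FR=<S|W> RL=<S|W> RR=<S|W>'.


t=2: phase=(12,17,2,8) vs β=8 → FL=W FR=W RL=S RR=W
t=9: phase=(19,4,9,15) vs β=8 → FL=W FR=S RL=W RR=W
t=10: phase=(0,5,10,16) vs β=8 → FL=S FR=S RL=W RR=W
t=23: phase=(13,18,3,9) vs β=8 → FL=W FR=W RL=S RR=W
t=24: phase=(14,19,4,10) vs β=8 → FL=W FR=W RL=S RR=W
t=31: phase=(1,6,11,17) vs β=8 → FL=S FR=S RL=W RR=W
t=32: phase=(2,7,12,18) vs β=8 → FL=S FR=S RL=W RR=W
t=38: phase=(8,13,18,4) vs β=8 → FL=W FR=W RL=W RR=S

t=2: FL=W FR=W RL=S RR=W
t=9: FL=W FR=S RL=W RR=W
t=10: FL=S FR=S RL=W RR=W
t=23: FL=W FR=W RL=S RR=W
t=24: FL=W FR=W RL=S RR=W
t=31: FL=S FR=S RL=W RR=W
t=32: FL=S FR=S RL=W RR=W
t=38: FL=W FR=W RL=W RR=S


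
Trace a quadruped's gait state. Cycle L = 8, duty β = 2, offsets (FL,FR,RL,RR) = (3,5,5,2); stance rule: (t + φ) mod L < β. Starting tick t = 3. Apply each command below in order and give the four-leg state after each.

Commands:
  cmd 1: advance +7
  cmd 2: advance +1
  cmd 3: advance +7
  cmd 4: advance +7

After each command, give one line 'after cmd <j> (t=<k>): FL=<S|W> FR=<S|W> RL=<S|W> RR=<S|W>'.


after cmd 1 (t=10): FL=W FR=W RL=W RR=W
after cmd 2 (t=11): FL=W FR=S RL=S RR=W
after cmd 3 (t=18): FL=W FR=W RL=W RR=W
after cmd 4 (t=25): FL=W FR=W RL=W RR=W

start t=3: FL=W FR=S RL=S RR=W
cmd 1: advance +7 → t=10, phase=(5,7,7,4) → FL=W FR=W RL=W RR=W
cmd 2: advance +1 → t=11, phase=(6,0,0,5) → FL=W FR=S RL=S RR=W
cmd 3: advance +7 → t=18, phase=(5,7,7,4) → FL=W FR=W RL=W RR=W
cmd 4: advance +7 → t=25, phase=(4,6,6,3) → FL=W FR=W RL=W RR=W


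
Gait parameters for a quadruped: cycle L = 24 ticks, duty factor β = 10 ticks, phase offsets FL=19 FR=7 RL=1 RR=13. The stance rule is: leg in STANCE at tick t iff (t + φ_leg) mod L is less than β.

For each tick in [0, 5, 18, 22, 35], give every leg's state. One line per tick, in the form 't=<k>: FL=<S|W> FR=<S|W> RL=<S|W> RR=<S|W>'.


t=0: FL=W FR=S RL=S RR=W
t=5: FL=S FR=W RL=S RR=W
t=18: FL=W FR=S RL=W RR=S
t=22: FL=W FR=S RL=W RR=W
t=35: FL=S FR=W RL=W RR=S

t=0: phase=(19,7,1,13) vs β=10 → FL=W FR=S RL=S RR=W
t=5: phase=(0,12,6,18) vs β=10 → FL=S FR=W RL=S RR=W
t=18: phase=(13,1,19,7) vs β=10 → FL=W FR=S RL=W RR=S
t=22: phase=(17,5,23,11) vs β=10 → FL=W FR=S RL=W RR=W
t=35: phase=(6,18,12,0) vs β=10 → FL=S FR=W RL=W RR=S


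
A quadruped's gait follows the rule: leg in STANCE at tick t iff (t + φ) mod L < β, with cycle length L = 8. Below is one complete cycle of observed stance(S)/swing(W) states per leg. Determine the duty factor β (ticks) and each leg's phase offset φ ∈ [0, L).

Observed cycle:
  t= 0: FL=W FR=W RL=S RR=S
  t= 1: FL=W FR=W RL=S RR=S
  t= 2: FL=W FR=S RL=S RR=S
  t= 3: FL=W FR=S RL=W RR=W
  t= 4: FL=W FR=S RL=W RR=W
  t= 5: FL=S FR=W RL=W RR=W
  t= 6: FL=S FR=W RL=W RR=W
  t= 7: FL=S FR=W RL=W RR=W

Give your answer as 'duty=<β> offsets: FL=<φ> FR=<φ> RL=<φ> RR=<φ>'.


duty=3 offsets: FL=3 FR=6 RL=0 RR=0

duty β = stance ticks per leg = 3
FL: stance ticks = 3; W→S at t=5 → φ=3
FR: stance ticks = 3; W→S at t=2 → φ=6
RL: stance ticks = 3; W→S at t=0 → φ=0
RR: stance ticks = 3; W→S at t=0 → φ=0


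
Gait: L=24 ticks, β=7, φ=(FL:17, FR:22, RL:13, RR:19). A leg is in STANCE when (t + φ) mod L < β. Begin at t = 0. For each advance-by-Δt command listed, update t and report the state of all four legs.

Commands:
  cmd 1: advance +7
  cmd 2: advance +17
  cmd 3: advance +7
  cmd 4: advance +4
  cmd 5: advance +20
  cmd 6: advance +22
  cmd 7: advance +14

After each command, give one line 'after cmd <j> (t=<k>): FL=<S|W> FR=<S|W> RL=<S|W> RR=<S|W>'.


after cmd 1 (t=7): FL=S FR=S RL=W RR=S
after cmd 2 (t=24): FL=W FR=W RL=W RR=W
after cmd 3 (t=31): FL=S FR=S RL=W RR=S
after cmd 4 (t=35): FL=S FR=W RL=S RR=S
after cmd 5 (t=55): FL=S FR=S RL=W RR=S
after cmd 6 (t=77): FL=W FR=S RL=W RR=S
after cmd 7 (t=91): FL=W FR=W RL=W RR=W

start t=0: FL=W FR=W RL=W RR=W
cmd 1: advance +7 → t=7, phase=(0,5,20,2) → FL=S FR=S RL=W RR=S
cmd 2: advance +17 → t=24, phase=(17,22,13,19) → FL=W FR=W RL=W RR=W
cmd 3: advance +7 → t=31, phase=(0,5,20,2) → FL=S FR=S RL=W RR=S
cmd 4: advance +4 → t=35, phase=(4,9,0,6) → FL=S FR=W RL=S RR=S
cmd 5: advance +20 → t=55, phase=(0,5,20,2) → FL=S FR=S RL=W RR=S
cmd 6: advance +22 → t=77, phase=(22,3,18,0) → FL=W FR=S RL=W RR=S
cmd 7: advance +14 → t=91, phase=(12,17,8,14) → FL=W FR=W RL=W RR=W


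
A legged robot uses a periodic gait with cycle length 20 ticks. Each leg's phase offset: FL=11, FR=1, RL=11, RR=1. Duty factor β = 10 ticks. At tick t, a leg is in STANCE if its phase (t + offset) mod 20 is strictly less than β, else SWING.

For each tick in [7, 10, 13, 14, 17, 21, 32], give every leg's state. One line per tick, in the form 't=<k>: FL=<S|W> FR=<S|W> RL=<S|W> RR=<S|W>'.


t=7: FL=W FR=S RL=W RR=S
t=10: FL=S FR=W RL=S RR=W
t=13: FL=S FR=W RL=S RR=W
t=14: FL=S FR=W RL=S RR=W
t=17: FL=S FR=W RL=S RR=W
t=21: FL=W FR=S RL=W RR=S
t=32: FL=S FR=W RL=S RR=W

t=7: phase=(18,8,18,8) vs β=10 → FL=W FR=S RL=W RR=S
t=10: phase=(1,11,1,11) vs β=10 → FL=S FR=W RL=S RR=W
t=13: phase=(4,14,4,14) vs β=10 → FL=S FR=W RL=S RR=W
t=14: phase=(5,15,5,15) vs β=10 → FL=S FR=W RL=S RR=W
t=17: phase=(8,18,8,18) vs β=10 → FL=S FR=W RL=S RR=W
t=21: phase=(12,2,12,2) vs β=10 → FL=W FR=S RL=W RR=S
t=32: phase=(3,13,3,13) vs β=10 → FL=S FR=W RL=S RR=W


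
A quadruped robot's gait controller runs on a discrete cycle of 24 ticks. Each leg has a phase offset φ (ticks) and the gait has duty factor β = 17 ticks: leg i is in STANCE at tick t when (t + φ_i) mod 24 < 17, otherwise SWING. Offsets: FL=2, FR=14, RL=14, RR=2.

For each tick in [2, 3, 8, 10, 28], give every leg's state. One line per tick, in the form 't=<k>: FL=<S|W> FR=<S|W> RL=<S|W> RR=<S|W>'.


t=2: FL=S FR=S RL=S RR=S
t=3: FL=S FR=W RL=W RR=S
t=8: FL=S FR=W RL=W RR=S
t=10: FL=S FR=S RL=S RR=S
t=28: FL=S FR=W RL=W RR=S

t=2: phase=(4,16,16,4) vs β=17 → FL=S FR=S RL=S RR=S
t=3: phase=(5,17,17,5) vs β=17 → FL=S FR=W RL=W RR=S
t=8: phase=(10,22,22,10) vs β=17 → FL=S FR=W RL=W RR=S
t=10: phase=(12,0,0,12) vs β=17 → FL=S FR=S RL=S RR=S
t=28: phase=(6,18,18,6) vs β=17 → FL=S FR=W RL=W RR=S


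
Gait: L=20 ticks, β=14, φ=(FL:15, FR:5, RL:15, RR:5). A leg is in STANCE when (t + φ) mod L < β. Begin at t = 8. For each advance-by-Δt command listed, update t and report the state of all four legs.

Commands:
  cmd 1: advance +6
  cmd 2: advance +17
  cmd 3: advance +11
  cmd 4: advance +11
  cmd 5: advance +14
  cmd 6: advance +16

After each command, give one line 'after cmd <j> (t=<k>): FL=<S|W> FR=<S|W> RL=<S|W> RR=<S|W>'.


after cmd 1 (t=14): FL=S FR=W RL=S RR=W
after cmd 2 (t=31): FL=S FR=W RL=S RR=W
after cmd 3 (t=42): FL=W FR=S RL=W RR=S
after cmd 4 (t=53): FL=S FR=W RL=S RR=W
after cmd 5 (t=67): FL=S FR=S RL=S RR=S
after cmd 6 (t=83): FL=W FR=S RL=W RR=S

start t=8: FL=S FR=S RL=S RR=S
cmd 1: advance +6 → t=14, phase=(9,19,9,19) → FL=S FR=W RL=S RR=W
cmd 2: advance +17 → t=31, phase=(6,16,6,16) → FL=S FR=W RL=S RR=W
cmd 3: advance +11 → t=42, phase=(17,7,17,7) → FL=W FR=S RL=W RR=S
cmd 4: advance +11 → t=53, phase=(8,18,8,18) → FL=S FR=W RL=S RR=W
cmd 5: advance +14 → t=67, phase=(2,12,2,12) → FL=S FR=S RL=S RR=S
cmd 6: advance +16 → t=83, phase=(18,8,18,8) → FL=W FR=S RL=W RR=S


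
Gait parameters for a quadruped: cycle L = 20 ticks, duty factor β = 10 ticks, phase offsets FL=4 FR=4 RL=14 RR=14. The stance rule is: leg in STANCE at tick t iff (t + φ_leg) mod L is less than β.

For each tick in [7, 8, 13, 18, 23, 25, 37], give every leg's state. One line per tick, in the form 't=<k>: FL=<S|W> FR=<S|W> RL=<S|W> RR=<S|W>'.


t=7: FL=W FR=W RL=S RR=S
t=8: FL=W FR=W RL=S RR=S
t=13: FL=W FR=W RL=S RR=S
t=18: FL=S FR=S RL=W RR=W
t=23: FL=S FR=S RL=W RR=W
t=25: FL=S FR=S RL=W RR=W
t=37: FL=S FR=S RL=W RR=W

t=7: phase=(11,11,1,1) vs β=10 → FL=W FR=W RL=S RR=S
t=8: phase=(12,12,2,2) vs β=10 → FL=W FR=W RL=S RR=S
t=13: phase=(17,17,7,7) vs β=10 → FL=W FR=W RL=S RR=S
t=18: phase=(2,2,12,12) vs β=10 → FL=S FR=S RL=W RR=W
t=23: phase=(7,7,17,17) vs β=10 → FL=S FR=S RL=W RR=W
t=25: phase=(9,9,19,19) vs β=10 → FL=S FR=S RL=W RR=W
t=37: phase=(1,1,11,11) vs β=10 → FL=S FR=S RL=W RR=W


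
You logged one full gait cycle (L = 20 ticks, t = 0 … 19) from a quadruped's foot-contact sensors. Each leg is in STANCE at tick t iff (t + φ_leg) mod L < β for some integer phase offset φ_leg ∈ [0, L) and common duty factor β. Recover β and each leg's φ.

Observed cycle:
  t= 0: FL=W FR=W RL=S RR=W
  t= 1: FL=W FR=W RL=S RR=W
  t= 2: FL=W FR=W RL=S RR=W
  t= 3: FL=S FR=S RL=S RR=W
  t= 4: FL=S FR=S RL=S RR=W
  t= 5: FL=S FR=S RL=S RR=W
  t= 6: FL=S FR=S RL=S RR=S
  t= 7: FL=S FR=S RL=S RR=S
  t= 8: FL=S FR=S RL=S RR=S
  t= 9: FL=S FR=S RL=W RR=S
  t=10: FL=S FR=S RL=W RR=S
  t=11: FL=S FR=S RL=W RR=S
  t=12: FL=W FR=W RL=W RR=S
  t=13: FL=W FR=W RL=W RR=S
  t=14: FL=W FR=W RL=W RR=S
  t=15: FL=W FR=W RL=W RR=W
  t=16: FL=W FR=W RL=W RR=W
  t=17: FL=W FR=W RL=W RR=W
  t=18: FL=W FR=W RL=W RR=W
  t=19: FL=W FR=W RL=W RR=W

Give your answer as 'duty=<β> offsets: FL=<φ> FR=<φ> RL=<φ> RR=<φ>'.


duty β = stance ticks per leg = 9
FL: stance ticks = 9; W→S at t=3 → φ=17
FR: stance ticks = 9; W→S at t=3 → φ=17
RL: stance ticks = 9; W→S at t=0 → φ=0
RR: stance ticks = 9; W→S at t=6 → φ=14

duty=9 offsets: FL=17 FR=17 RL=0 RR=14


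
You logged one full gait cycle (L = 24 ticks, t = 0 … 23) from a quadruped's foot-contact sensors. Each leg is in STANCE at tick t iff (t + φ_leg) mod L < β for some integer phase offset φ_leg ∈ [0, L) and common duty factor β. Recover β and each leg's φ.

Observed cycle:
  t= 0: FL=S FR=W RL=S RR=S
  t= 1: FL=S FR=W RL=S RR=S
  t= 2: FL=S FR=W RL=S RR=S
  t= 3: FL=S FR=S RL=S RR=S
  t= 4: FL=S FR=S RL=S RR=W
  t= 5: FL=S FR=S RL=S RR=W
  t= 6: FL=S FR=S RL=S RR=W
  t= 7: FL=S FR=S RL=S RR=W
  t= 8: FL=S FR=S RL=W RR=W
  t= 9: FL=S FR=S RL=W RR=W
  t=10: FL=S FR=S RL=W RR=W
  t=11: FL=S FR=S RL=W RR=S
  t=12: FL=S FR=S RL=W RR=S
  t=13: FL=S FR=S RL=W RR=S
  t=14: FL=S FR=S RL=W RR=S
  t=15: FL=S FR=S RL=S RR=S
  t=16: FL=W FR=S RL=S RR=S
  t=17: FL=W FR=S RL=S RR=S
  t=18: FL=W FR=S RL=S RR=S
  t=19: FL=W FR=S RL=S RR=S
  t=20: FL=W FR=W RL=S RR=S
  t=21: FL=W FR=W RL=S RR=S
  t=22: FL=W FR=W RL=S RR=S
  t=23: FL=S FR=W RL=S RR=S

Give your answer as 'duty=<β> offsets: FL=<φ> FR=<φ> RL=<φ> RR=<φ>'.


duty=17 offsets: FL=1 FR=21 RL=9 RR=13

duty β = stance ticks per leg = 17
FL: stance ticks = 17; W→S at t=23 → φ=1
FR: stance ticks = 17; W→S at t=3 → φ=21
RL: stance ticks = 17; W→S at t=15 → φ=9
RR: stance ticks = 17; W→S at t=11 → φ=13


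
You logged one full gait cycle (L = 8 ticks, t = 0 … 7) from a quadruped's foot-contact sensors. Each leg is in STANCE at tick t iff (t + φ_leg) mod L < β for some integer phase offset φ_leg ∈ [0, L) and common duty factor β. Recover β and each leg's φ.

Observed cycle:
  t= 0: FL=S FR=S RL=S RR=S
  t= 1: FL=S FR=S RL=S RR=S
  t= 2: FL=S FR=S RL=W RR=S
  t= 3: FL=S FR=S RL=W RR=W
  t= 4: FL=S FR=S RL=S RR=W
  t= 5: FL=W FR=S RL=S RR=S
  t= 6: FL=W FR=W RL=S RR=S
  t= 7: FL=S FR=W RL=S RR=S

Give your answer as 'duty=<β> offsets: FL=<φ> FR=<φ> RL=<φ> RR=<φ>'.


duty=6 offsets: FL=1 FR=0 RL=4 RR=3

duty β = stance ticks per leg = 6
FL: stance ticks = 6; W→S at t=7 → φ=1
FR: stance ticks = 6; W→S at t=0 → φ=0
RL: stance ticks = 6; W→S at t=4 → φ=4
RR: stance ticks = 6; W→S at t=5 → φ=3


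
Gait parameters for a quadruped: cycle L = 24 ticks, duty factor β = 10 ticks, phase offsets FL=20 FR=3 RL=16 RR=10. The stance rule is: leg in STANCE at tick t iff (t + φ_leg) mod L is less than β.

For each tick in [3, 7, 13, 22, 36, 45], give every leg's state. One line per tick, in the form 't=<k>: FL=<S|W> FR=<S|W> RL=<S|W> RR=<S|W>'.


t=3: FL=W FR=S RL=W RR=W
t=7: FL=S FR=W RL=W RR=W
t=13: FL=S FR=W RL=S RR=W
t=22: FL=W FR=S RL=W RR=S
t=36: FL=S FR=W RL=S RR=W
t=45: FL=W FR=S RL=W RR=S

t=3: phase=(23,6,19,13) vs β=10 → FL=W FR=S RL=W RR=W
t=7: phase=(3,10,23,17) vs β=10 → FL=S FR=W RL=W RR=W
t=13: phase=(9,16,5,23) vs β=10 → FL=S FR=W RL=S RR=W
t=22: phase=(18,1,14,8) vs β=10 → FL=W FR=S RL=W RR=S
t=36: phase=(8,15,4,22) vs β=10 → FL=S FR=W RL=S RR=W
t=45: phase=(17,0,13,7) vs β=10 → FL=W FR=S RL=W RR=S


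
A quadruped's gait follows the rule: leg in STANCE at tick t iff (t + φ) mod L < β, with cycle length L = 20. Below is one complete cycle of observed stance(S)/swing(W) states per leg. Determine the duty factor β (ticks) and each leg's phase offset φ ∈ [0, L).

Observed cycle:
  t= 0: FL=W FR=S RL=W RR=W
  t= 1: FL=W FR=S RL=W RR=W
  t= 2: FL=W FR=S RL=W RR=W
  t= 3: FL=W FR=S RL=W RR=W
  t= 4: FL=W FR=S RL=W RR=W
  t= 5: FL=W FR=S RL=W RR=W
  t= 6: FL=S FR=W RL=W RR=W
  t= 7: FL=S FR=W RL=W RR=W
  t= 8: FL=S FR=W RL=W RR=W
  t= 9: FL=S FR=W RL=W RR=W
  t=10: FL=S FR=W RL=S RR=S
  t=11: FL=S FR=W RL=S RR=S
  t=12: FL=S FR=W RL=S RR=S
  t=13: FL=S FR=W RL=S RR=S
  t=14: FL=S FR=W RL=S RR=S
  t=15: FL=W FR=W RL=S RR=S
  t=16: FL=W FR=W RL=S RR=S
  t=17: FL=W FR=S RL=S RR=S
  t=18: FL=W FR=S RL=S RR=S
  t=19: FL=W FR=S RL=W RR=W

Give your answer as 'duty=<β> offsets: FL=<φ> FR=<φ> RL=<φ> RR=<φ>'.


duty=9 offsets: FL=14 FR=3 RL=10 RR=10

duty β = stance ticks per leg = 9
FL: stance ticks = 9; W→S at t=6 → φ=14
FR: stance ticks = 9; W→S at t=17 → φ=3
RL: stance ticks = 9; W→S at t=10 → φ=10
RR: stance ticks = 9; W→S at t=10 → φ=10


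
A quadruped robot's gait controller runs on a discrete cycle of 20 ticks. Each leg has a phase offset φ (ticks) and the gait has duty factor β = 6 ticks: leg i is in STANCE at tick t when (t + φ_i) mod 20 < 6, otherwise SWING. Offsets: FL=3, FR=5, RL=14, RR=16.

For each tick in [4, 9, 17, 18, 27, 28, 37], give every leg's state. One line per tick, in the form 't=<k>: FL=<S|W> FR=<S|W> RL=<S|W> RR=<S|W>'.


t=4: FL=W FR=W RL=W RR=S
t=9: FL=W FR=W RL=S RR=S
t=17: FL=S FR=S RL=W RR=W
t=18: FL=S FR=S RL=W RR=W
t=27: FL=W FR=W RL=S RR=S
t=28: FL=W FR=W RL=S RR=S
t=37: FL=S FR=S RL=W RR=W

t=4: phase=(7,9,18,0) vs β=6 → FL=W FR=W RL=W RR=S
t=9: phase=(12,14,3,5) vs β=6 → FL=W FR=W RL=S RR=S
t=17: phase=(0,2,11,13) vs β=6 → FL=S FR=S RL=W RR=W
t=18: phase=(1,3,12,14) vs β=6 → FL=S FR=S RL=W RR=W
t=27: phase=(10,12,1,3) vs β=6 → FL=W FR=W RL=S RR=S
t=28: phase=(11,13,2,4) vs β=6 → FL=W FR=W RL=S RR=S
t=37: phase=(0,2,11,13) vs β=6 → FL=S FR=S RL=W RR=W


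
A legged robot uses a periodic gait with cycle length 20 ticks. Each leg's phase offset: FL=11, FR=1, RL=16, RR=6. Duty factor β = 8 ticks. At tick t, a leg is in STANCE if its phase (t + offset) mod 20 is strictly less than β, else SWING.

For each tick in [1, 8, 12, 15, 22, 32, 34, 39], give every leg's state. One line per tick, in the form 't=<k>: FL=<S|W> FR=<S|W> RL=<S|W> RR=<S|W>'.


t=1: phase=(12,2,17,7) vs β=8 → FL=W FR=S RL=W RR=S
t=8: phase=(19,9,4,14) vs β=8 → FL=W FR=W RL=S RR=W
t=12: phase=(3,13,8,18) vs β=8 → FL=S FR=W RL=W RR=W
t=15: phase=(6,16,11,1) vs β=8 → FL=S FR=W RL=W RR=S
t=22: phase=(13,3,18,8) vs β=8 → FL=W FR=S RL=W RR=W
t=32: phase=(3,13,8,18) vs β=8 → FL=S FR=W RL=W RR=W
t=34: phase=(5,15,10,0) vs β=8 → FL=S FR=W RL=W RR=S
t=39: phase=(10,0,15,5) vs β=8 → FL=W FR=S RL=W RR=S

t=1: FL=W FR=S RL=W RR=S
t=8: FL=W FR=W RL=S RR=W
t=12: FL=S FR=W RL=W RR=W
t=15: FL=S FR=W RL=W RR=S
t=22: FL=W FR=S RL=W RR=W
t=32: FL=S FR=W RL=W RR=W
t=34: FL=S FR=W RL=W RR=S
t=39: FL=W FR=S RL=W RR=S


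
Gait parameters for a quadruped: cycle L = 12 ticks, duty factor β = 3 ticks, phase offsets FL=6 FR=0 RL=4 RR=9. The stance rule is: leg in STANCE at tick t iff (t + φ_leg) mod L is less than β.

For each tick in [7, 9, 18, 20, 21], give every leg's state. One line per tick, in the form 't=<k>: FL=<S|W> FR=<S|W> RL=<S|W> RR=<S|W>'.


t=7: phase=(1,7,11,4) vs β=3 → FL=S FR=W RL=W RR=W
t=9: phase=(3,9,1,6) vs β=3 → FL=W FR=W RL=S RR=W
t=18: phase=(0,6,10,3) vs β=3 → FL=S FR=W RL=W RR=W
t=20: phase=(2,8,0,5) vs β=3 → FL=S FR=W RL=S RR=W
t=21: phase=(3,9,1,6) vs β=3 → FL=W FR=W RL=S RR=W

t=7: FL=S FR=W RL=W RR=W
t=9: FL=W FR=W RL=S RR=W
t=18: FL=S FR=W RL=W RR=W
t=20: FL=S FR=W RL=S RR=W
t=21: FL=W FR=W RL=S RR=W


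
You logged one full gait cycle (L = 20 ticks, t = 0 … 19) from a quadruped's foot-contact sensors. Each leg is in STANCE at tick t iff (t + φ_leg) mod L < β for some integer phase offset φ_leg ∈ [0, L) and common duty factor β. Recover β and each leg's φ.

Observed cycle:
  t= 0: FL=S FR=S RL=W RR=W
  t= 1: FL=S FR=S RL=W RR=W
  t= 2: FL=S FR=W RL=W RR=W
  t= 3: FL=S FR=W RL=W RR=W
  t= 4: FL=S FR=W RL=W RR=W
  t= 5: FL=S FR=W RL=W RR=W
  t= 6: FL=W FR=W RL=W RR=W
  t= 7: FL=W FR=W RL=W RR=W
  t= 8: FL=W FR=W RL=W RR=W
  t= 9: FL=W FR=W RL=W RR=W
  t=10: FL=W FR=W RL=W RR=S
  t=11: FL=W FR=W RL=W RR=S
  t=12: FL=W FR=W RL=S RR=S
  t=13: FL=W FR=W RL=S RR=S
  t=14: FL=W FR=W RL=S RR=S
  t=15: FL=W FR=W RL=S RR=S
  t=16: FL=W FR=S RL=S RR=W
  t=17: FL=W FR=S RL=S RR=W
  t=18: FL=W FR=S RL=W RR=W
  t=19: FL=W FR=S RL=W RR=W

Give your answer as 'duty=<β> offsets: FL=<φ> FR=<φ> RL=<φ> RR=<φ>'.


duty=6 offsets: FL=0 FR=4 RL=8 RR=10

duty β = stance ticks per leg = 6
FL: stance ticks = 6; W→S at t=0 → φ=0
FR: stance ticks = 6; W→S at t=16 → φ=4
RL: stance ticks = 6; W→S at t=12 → φ=8
RR: stance ticks = 6; W→S at t=10 → φ=10
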